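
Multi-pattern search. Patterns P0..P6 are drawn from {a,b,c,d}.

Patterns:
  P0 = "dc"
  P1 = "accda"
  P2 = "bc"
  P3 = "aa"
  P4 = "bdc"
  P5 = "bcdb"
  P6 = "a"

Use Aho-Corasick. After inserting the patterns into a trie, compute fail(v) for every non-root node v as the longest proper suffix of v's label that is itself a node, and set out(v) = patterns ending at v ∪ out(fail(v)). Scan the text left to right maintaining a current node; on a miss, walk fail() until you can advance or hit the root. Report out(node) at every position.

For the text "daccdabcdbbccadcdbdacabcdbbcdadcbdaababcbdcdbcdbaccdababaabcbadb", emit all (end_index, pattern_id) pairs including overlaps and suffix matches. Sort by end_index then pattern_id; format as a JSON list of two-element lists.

Build:
Trie (insert patterns):
  n0 'ε': a→3 b→8 d→1
  n1 'd': c→2
  n2 'dc': ·  [P0 ends]
  n3 'a': a→10 c→4  [P6 ends]
  n4 'ac': c→5
  n5 'acc': d→6
  n6 'accd': a→7
  n7 'accda': ·  [P1 ends]
  n8 'b': c→9 d→11
  n9 'bc': d→13  [P2 ends]
  n10 'aa': ·  [P3 ends]
  n11 'bd': c→12
  n12 'bdc': ·  [P4 ends]
  n13 'bcd': b→14
  n14 'bcdb': ·  [P5 ends]

Failure links (BFS by depth):
  fail(1) 'd': from fail(0)=0 chase 'd': 0 ⇒ 0;  out=∅∪out(0)=∅
  fail(3) 'a': from fail(0)=0 chase 'a': 0 ⇒ 0;  out={6}∪out(0)={6}
  fail(8) 'b': from fail(0)=0 chase 'b': 0 ⇒ 0;  out=∅∪out(0)=∅
  fail(2) 'dc': from fail(1)=0 chase 'c': 0 ⇒ 0;  out={0}∪out(0)={0}
  fail(4) 'ac': from fail(3)=0 chase 'c': 0 ⇒ 0;  out=∅∪out(0)=∅
  fail(9) 'bc': from fail(8)=0 chase 'c': 0 ⇒ 0;  out={2}∪out(0)={2}
  fail(10) 'aa': from fail(3)=0 chase 'a': 0 ⇒ 3;  out={3}∪out(3)={3,6}
  fail(11) 'bd': from fail(8)=0 chase 'd': 0 ⇒ 1;  out=∅∪out(1)=∅
  fail(5) 'acc': from fail(4)=0 chase 'c': 0 ⇒ 0;  out=∅∪out(0)=∅
  fail(12) 'bdc': from fail(11)=1 chase 'c': 1 ⇒ 2;  out={4}∪out(2)={0,4}
  fail(13) 'bcd': from fail(9)=0 chase 'd': 0 ⇒ 1;  out=∅∪out(1)=∅
  fail(6) 'accd': from fail(5)=0 chase 'd': 0 ⇒ 1;  out=∅∪out(1)=∅
  fail(14) 'bcdb': from fail(13)=1 chase 'b': 1→0 ⇒ 8;  out={5}∪out(8)={5}
  fail(7) 'accda': from fail(6)=1 chase 'a': 1→0 ⇒ 3;  out={1}∪out(3)={1,6}

Text stream:
[0] read 'd'  n0⇒n1
[1] read 'a'  n1⇒n3 ·f  emit P6@[1:1]
[2] read 'c'  n3⇒n4
[3] read 'c'  n4⇒n5
[4] read 'd'  n5⇒n6
[5] read 'a'  n6⇒n7  emit P1@[1:5],P6@[5:5]
[6] read 'b'  n7⇒n8 ·f
[7] read 'c'  n8⇒n9  emit P2@[6:7]
[8] read 'd'  n9⇒n13
[9] read 'b'  n13⇒n14  emit P5@[6:9]
[10] read 'b'  n14⇒n8 ·f
[11] read 'c'  n8⇒n9  emit P2@[10:11]
[12] read 'c'  n9⇒n0 ·f
[13] read 'a'  n0⇒n3  emit P6@[13:13]
[14] read 'd'  n3⇒n1 ·f
[15] read 'c'  n1⇒n2  emit P0@[14:15]
[16] read 'd'  n2⇒n1 ·f
[17] read 'b'  n1⇒n8 ·f
[18] read 'd'  n8⇒n11
[19] read 'a'  n11⇒n3 ·f  emit P6@[19:19]
[20] read 'c'  n3⇒n4
[21] read 'a'  n4⇒n3 ·f  emit P6@[21:21]
[22] read 'b'  n3⇒n8 ·f
[23] read 'c'  n8⇒n9  emit P2@[22:23]
[24] read 'd'  n9⇒n13
[25] read 'b'  n13⇒n14  emit P5@[22:25]
[26] read 'b'  n14⇒n8 ·f
[27] read 'c'  n8⇒n9  emit P2@[26:27]
[28] read 'd'  n9⇒n13
[29] read 'a'  n13⇒n3 ·f  emit P6@[29:29]
[30] read 'd'  n3⇒n1 ·f
[31] read 'c'  n1⇒n2  emit P0@[30:31]
[32] read 'b'  n2⇒n8 ·f
[33] read 'd'  n8⇒n11
[34] read 'a'  n11⇒n3 ·f  emit P6@[34:34]
[35] read 'a'  n3⇒n10  emit P3@[34:35],P6@[35:35]
[36] read 'b'  n10⇒n8 ·f
[37] read 'a'  n8⇒n3 ·f  emit P6@[37:37]
[38] read 'b'  n3⇒n8 ·f
[39] read 'c'  n8⇒n9  emit P2@[38:39]
[40] read 'b'  n9⇒n8 ·f
[41] read 'd'  n8⇒n11
[42] read 'c'  n11⇒n12  emit P0@[41:42],P4@[40:42]
[43] read 'd'  n12⇒n1 ·f
[44] read 'b'  n1⇒n8 ·f
[45] read 'c'  n8⇒n9  emit P2@[44:45]
[46] read 'd'  n9⇒n13
[47] read 'b'  n13⇒n14  emit P5@[44:47]
[48] read 'a'  n14⇒n3 ·f  emit P6@[48:48]
[49] read 'c'  n3⇒n4
[50] read 'c'  n4⇒n5
[51] read 'd'  n5⇒n6
[52] read 'a'  n6⇒n7  emit P1@[48:52],P6@[52:52]
[53] read 'b'  n7⇒n8 ·f
[54] read 'a'  n8⇒n3 ·f  emit P6@[54:54]
[55] read 'b'  n3⇒n8 ·f
[56] read 'a'  n8⇒n3 ·f  emit P6@[56:56]
[57] read 'a'  n3⇒n10  emit P3@[56:57],P6@[57:57]
[58] read 'b'  n10⇒n8 ·f
[59] read 'c'  n8⇒n9  emit P2@[58:59]
[60] read 'b'  n9⇒n8 ·f
[61] read 'a'  n8⇒n3 ·f  emit P6@[61:61]
[62] read 'd'  n3⇒n1 ·f
[63] read 'b'  n1⇒n8 ·f

Matches: [[1,6],[5,1],[5,6],[7,2],[9,5],[11,2],[13,6],[15,0],[19,6],[21,6],[23,2],[25,5],[27,2],[29,6],[31,0],[34,6],[35,3],[35,6],[37,6],[39,2],[42,0],[42,4],[45,2],[47,5],[48,6],[52,1],[52,6],[54,6],[56,6],[57,3],[57,6],[59,2],[61,6]]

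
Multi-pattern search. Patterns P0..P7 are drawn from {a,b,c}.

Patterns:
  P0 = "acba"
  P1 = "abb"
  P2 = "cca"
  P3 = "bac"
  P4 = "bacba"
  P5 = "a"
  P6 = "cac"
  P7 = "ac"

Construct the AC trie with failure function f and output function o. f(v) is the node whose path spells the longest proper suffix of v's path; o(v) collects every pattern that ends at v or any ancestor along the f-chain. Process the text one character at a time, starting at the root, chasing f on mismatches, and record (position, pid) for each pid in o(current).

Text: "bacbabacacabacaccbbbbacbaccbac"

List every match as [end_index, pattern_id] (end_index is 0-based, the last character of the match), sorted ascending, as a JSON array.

Construct AC machine:
Trie nodes:
  n0 'ε': a→1 b→10 c→7
  n1 'a': b→5 c→2  ←P5
  n2 'ac': b→3  ←P7
  n3 'acb': a→4
  n4 'acba': ·  ←P0
  n5 'ab': b→6
  n6 'abb': ·  ←P1
  n7 'c': a→15 c→8
  n8 'cc': a→9
  n9 'cca': ·  ←P2
  n10 'b': a→11
  n11 'ba': c→12
  n12 'bac': b→13  ←P3
  n13 'bacb': a→14
  n14 'bacba': ·  ←P4
  n15 'ca': c→16
  n16 'cac': ·  ←P6

BFS fail/out derivation:
  n1('a'): parent n0 fail=0; on 'a' 0 → fail=0;  out {5}∪∅={5}
  n7('c'): parent n0 fail=0; on 'c' 0 → fail=0;  out ∅∪∅=∅
  n10('b'): parent n0 fail=0; on 'b' 0 → fail=0;  out ∅∪∅=∅
  n2('ac'): parent n1 fail=0; on 'c' 0 → fail=7;  out {7}∪∅={7}
  n5('ab'): parent n1 fail=0; on 'b' 0 → fail=10;  out ∅∪∅=∅
  n8('cc'): parent n7 fail=0; on 'c' 0 → fail=7;  out ∅∪∅=∅
  n11('ba'): parent n10 fail=0; on 'a' 0 → fail=1;  out ∅∪{5}={5}
  n15('ca'): parent n7 fail=0; on 'a' 0 → fail=1;  out ∅∪{5}={5}
  n3('acb'): parent n2 fail=7; on 'b' 7→0 → fail=10;  out ∅∪∅=∅
  n6('abb'): parent n5 fail=10; on 'b' 10→0 → fail=10;  out {1}∪∅={1}
  n9('cca'): parent n8 fail=7; on 'a' 7 → fail=15;  out {2}∪{5}={2,5}
  n12('bac'): parent n11 fail=1; on 'c' 1 → fail=2;  out {3}∪{7}={3,7}
  n16('cac'): parent n15 fail=1; on 'c' 1 → fail=2;  out {6}∪{7}={6,7}
  n4('acba'): parent n3 fail=10; on 'a' 10 → fail=11;  out {0}∪{5}={0,5}
  n13('bacb'): parent n12 fail=2; on 'b' 2 → fail=3;  out ∅∪∅=∅
  n14('bacba'): parent n13 fail=3; on 'a' 3 → fail=4;  out {4}∪{0,5}={0,4,5}

Scan:
pos 0 'b': at 10
pos 1 'a': at 11  ** P5@[1:1]
pos 2 'c': at 12  ** P3@[0:2],P7@[1:2]
pos 3 'b': at 13
pos 4 'a': at 14  ** P0@[1:4],P4@[0:4],P5@[4:4]
pos 5 'b': at 5 (fail-walked)
pos 6 'a': at 11 (fail-walked)  ** P5@[6:6]
pos 7 'c': at 12  ** P3@[5:7],P7@[6:7]
pos 8 'a': at 15 (fail-walked)  ** P5@[8:8]
pos 9 'c': at 16  ** P6@[7:9],P7@[8:9]
pos 10 'a': at 15 (fail-walked)  ** P5@[10:10]
pos 11 'b': at 5 (fail-walked)
pos 12 'a': at 11 (fail-walked)  ** P5@[12:12]
pos 13 'c': at 12  ** P3@[11:13],P7@[12:13]
pos 14 'a': at 15 (fail-walked)  ** P5@[14:14]
pos 15 'c': at 16  ** P6@[13:15],P7@[14:15]
pos 16 'c': at 8 (fail-walked)
pos 17 'b': at 10 (fail-walked)
pos 18 'b': at 10 (fail-walked)
pos 19 'b': at 10 (fail-walked)
pos 20 'b': at 10 (fail-walked)
pos 21 'a': at 11  ** P5@[21:21]
pos 22 'c': at 12  ** P3@[20:22],P7@[21:22]
pos 23 'b': at 13
pos 24 'a': at 14  ** P0@[21:24],P4@[20:24],P5@[24:24]
pos 25 'c': at 12 (fail-walked)  ** P3@[23:25],P7@[24:25]
pos 26 'c': at 8 (fail-walked)
pos 27 'b': at 10 (fail-walked)
pos 28 'a': at 11  ** P5@[28:28]
pos 29 'c': at 12  ** P3@[27:29],P7@[28:29]

Result: [[1,5],[2,3],[2,7],[4,0],[4,4],[4,5],[6,5],[7,3],[7,7],[8,5],[9,6],[9,7],[10,5],[12,5],[13,3],[13,7],[14,5],[15,6],[15,7],[21,5],[22,3],[22,7],[24,0],[24,4],[24,5],[25,3],[25,7],[28,5],[29,3],[29,7]]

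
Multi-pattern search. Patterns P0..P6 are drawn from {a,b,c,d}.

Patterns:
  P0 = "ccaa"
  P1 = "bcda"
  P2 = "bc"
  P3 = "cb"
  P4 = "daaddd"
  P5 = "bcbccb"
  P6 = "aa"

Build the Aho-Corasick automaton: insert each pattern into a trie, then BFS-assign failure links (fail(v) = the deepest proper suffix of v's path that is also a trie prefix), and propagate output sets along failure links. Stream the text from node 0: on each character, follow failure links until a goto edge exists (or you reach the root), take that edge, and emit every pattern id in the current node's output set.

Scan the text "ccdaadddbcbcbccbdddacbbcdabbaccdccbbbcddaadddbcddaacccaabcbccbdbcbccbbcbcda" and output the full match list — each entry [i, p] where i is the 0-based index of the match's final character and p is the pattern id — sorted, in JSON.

Construct AC machine:
Trie nodes:
  0='ε' goto a→20 b→5 c→1 d→10
  1='c' goto b→9 c→2
  2='cc' goto a→3
  3='cca' goto a→4
  4='ccaa' goto ·  ←P0
  5='b' goto c→6
  6='bc' goto b→16 d→7  ←P2
  7='bcd' goto a→8
  8='bcda' goto ·  ←P1
  9='cb' goto ·  ←P3
  10='d' goto a→11
  11='da' goto a→12
  12='daa' goto d→13
  13='daad' goto d→14
  14='daadd' goto d→15
  15='daaddd' goto ·  ←P4
  16='bcb' goto c→17
  17='bcbc' goto c→18
  18='bcbcc' goto b→19
  19='bcbccb' goto ·  ←P5
  20='a' goto a→21
  21='aa' goto ·  ←P6

Failure links (BFS by depth):
  fail(1) 'c': from fail(0)=0 chase 'c': 0 ⇒ 0;  out=∅∪out(0)=∅
  fail(5) 'b': from fail(0)=0 chase 'b': 0 ⇒ 0;  out=∅∪out(0)=∅
  fail(10) 'd': from fail(0)=0 chase 'd': 0 ⇒ 0;  out=∅∪out(0)=∅
  fail(20) 'a': from fail(0)=0 chase 'a': 0 ⇒ 0;  out=∅∪out(0)=∅
  fail(2) 'cc': from fail(1)=0 chase 'c': 0 ⇒ 1;  out=∅∪out(1)=∅
  fail(6) 'bc': from fail(5)=0 chase 'c': 0 ⇒ 1;  out={2}∪out(1)={2}
  fail(9) 'cb': from fail(1)=0 chase 'b': 0 ⇒ 5;  out={3}∪out(5)={3}
  fail(11) 'da': from fail(10)=0 chase 'a': 0 ⇒ 20;  out=∅∪out(20)=∅
  fail(21) 'aa': from fail(20)=0 chase 'a': 0 ⇒ 20;  out={6}∪out(20)={6}
  fail(3) 'cca': from fail(2)=1 chase 'a': 1→0 ⇒ 20;  out=∅∪out(20)=∅
  fail(7) 'bcd': from fail(6)=1 chase 'd': 1→0 ⇒ 10;  out=∅∪out(10)=∅
  fail(12) 'daa': from fail(11)=20 chase 'a': 20 ⇒ 21;  out=∅∪out(21)={6}
  fail(16) 'bcb': from fail(6)=1 chase 'b': 1 ⇒ 9;  out=∅∪out(9)={3}
  fail(4) 'ccaa': from fail(3)=20 chase 'a': 20 ⇒ 21;  out={0}∪out(21)={0,6}
  fail(8) 'bcda': from fail(7)=10 chase 'a': 10 ⇒ 11;  out={1}∪out(11)={1}
  fail(13) 'daad': from fail(12)=21 chase 'd': 21→20→0 ⇒ 10;  out=∅∪out(10)=∅
  fail(17) 'bcbc': from fail(16)=9 chase 'c': 9→5 ⇒ 6;  out=∅∪out(6)={2}
  fail(14) 'daadd': from fail(13)=10 chase 'd': 10→0 ⇒ 10;  out=∅∪out(10)=∅
  fail(18) 'bcbcc': from fail(17)=6 chase 'c': 6→1 ⇒ 2;  out=∅∪out(2)=∅
  fail(15) 'daaddd': from fail(14)=10 chase 'd': 10→0 ⇒ 10;  out={4}∪out(10)={4}
  fail(19) 'bcbccb': from fail(18)=2 chase 'b': 2→1 ⇒ 9;  out={5}∪out(9)={3,5}

Text stream:
i=0 'c': node 0→1
i=1 'c': node 1→2
i=2 'd': node 2→10 ·f
i=3 'a': node 10→11
i=4 'a': node 11→12  → match P6@[3:4]
i=5 'd': node 12→13
i=6 'd': node 13→14
i=7 'd': node 14→15  → match P4@[2:7]
i=8 'b': node 15→5 ·f
i=9 'c': node 5→6  → match P2@[8:9]
i=10 'b': node 6→16  → match P3@[9:10]
i=11 'c': node 16→17  → match P2@[10:11]
i=12 'b': node 17→16 ·f  → match P3@[11:12]
i=13 'c': node 16→17  → match P2@[12:13]
i=14 'c': node 17→18
i=15 'b': node 18→19  → match P3@[14:15],P5@[10:15]
i=16 'd': node 19→10 ·f
i=17 'd': node 10→10 ·f
i=18 'd': node 10→10 ·f
i=19 'a': node 10→11
i=20 'c': node 11→1 ·f
i=21 'b': node 1→9  → match P3@[20:21]
i=22 'b': node 9→5 ·f
i=23 'c': node 5→6  → match P2@[22:23]
i=24 'd': node 6→7
i=25 'a': node 7→8  → match P1@[22:25]
i=26 'b': node 8→5 ·f
i=27 'b': node 5→5 ·f
i=28 'a': node 5→20 ·f
i=29 'c': node 20→1 ·f
i=30 'c': node 1→2
i=31 'd': node 2→10 ·f
i=32 'c': node 10→1 ·f
i=33 'c': node 1→2
i=34 'b': node 2→9 ·f  → match P3@[33:34]
i=35 'b': node 9→5 ·f
i=36 'b': node 5→5 ·f
i=37 'c': node 5→6  → match P2@[36:37]
i=38 'd': node 6→7
i=39 'd': node 7→10 ·f
i=40 'a': node 10→11
i=41 'a': node 11→12  → match P6@[40:41]
i=42 'd': node 12→13
i=43 'd': node 13→14
i=44 'd': node 14→15  → match P4@[39:44]
i=45 'b': node 15→5 ·f
i=46 'c': node 5→6  → match P2@[45:46]
i=47 'd': node 6→7
i=48 'd': node 7→10 ·f
i=49 'a': node 10→11
i=50 'a': node 11→12  → match P6@[49:50]
i=51 'c': node 12→1 ·f
i=52 'c': node 1→2
i=53 'c': node 2→2 ·f
i=54 'a': node 2→3
i=55 'a': node 3→4  → match P0@[52:55],P6@[54:55]
i=56 'b': node 4→5 ·f
i=57 'c': node 5→6  → match P2@[56:57]
i=58 'b': node 6→16  → match P3@[57:58]
i=59 'c': node 16→17  → match P2@[58:59]
i=60 'c': node 17→18
i=61 'b': node 18→19  → match P3@[60:61],P5@[56:61]
i=62 'd': node 19→10 ·f
i=63 'b': node 10→5 ·f
i=64 'c': node 5→6  → match P2@[63:64]
i=65 'b': node 6→16  → match P3@[64:65]
i=66 'c': node 16→17  → match P2@[65:66]
i=67 'c': node 17→18
i=68 'b': node 18→19  → match P3@[67:68],P5@[63:68]
i=69 'b': node 19→5 ·f
i=70 'c': node 5→6  → match P2@[69:70]
i=71 'b': node 6→16  → match P3@[70:71]
i=72 'c': node 16→17  → match P2@[71:72]
i=73 'd': node 17→7 ·f
i=74 'a': node 7→8  → match P1@[71:74]

Result: [[4,6],[7,4],[9,2],[10,3],[11,2],[12,3],[13,2],[15,3],[15,5],[21,3],[23,2],[25,1],[34,3],[37,2],[41,6],[44,4],[46,2],[50,6],[55,0],[55,6],[57,2],[58,3],[59,2],[61,3],[61,5],[64,2],[65,3],[66,2],[68,3],[68,5],[70,2],[71,3],[72,2],[74,1]]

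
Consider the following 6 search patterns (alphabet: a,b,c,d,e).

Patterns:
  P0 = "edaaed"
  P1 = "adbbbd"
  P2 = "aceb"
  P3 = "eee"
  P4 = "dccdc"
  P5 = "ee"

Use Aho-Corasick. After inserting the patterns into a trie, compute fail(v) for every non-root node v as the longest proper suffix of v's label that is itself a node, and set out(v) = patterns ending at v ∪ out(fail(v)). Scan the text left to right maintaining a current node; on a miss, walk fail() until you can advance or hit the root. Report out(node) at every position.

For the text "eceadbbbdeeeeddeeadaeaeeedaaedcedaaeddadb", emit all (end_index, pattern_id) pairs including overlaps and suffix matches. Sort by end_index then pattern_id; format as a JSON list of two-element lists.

Build:
Trie nodes:
  0='ε' goto a→7 d→18 e→1
  1='e' goto d→2 e→16
  2='ed' goto a→3
  3='eda' goto a→4
  4='edaa' goto e→5
  5='edaae' goto d→6
  6='edaaed' goto ·  [P0 ends]
  7='a' goto c→13 d→8
  8='ad' goto b→9
  9='adb' goto b→10
  10='adbb' goto b→11
  11='adbbb' goto d→12
  12='adbbbd' goto ·  [P1 ends]
  13='ac' goto e→14
  14='ace' goto b→15
  15='aceb' goto ·  [P2 ends]
  16='ee' goto e→17  [P5 ends]
  17='eee' goto ·  [P3 ends]
  18='d' goto c→19
  19='dc' goto c→20
  20='dcc' goto d→21
  21='dccd' goto c→22
  22='dccdc' goto ·  [P4 ends]

BFS fail/out derivation:
  n1('e'): parent n0 fail=0; on 'e' 0 → fail=0;  out ∅∪∅=∅
  n7('a'): parent n0 fail=0; on 'a' 0 → fail=0;  out ∅∪∅=∅
  n18('d'): parent n0 fail=0; on 'd' 0 → fail=0;  out ∅∪∅=∅
  n2('ed'): parent n1 fail=0; on 'd' 0 → fail=18;  out ∅∪∅=∅
  n8('ad'): parent n7 fail=0; on 'd' 0 → fail=18;  out ∅∪∅=∅
  n13('ac'): parent n7 fail=0; on 'c' 0 → fail=0;  out ∅∪∅=∅
  n16('ee'): parent n1 fail=0; on 'e' 0 → fail=1;  out {5}∪∅={5}
  n19('dc'): parent n18 fail=0; on 'c' 0 → fail=0;  out ∅∪∅=∅
  n3('eda'): parent n2 fail=18; on 'a' 18→0 → fail=7;  out ∅∪∅=∅
  n9('adb'): parent n8 fail=18; on 'b' 18→0 → fail=0;  out ∅∪∅=∅
  n14('ace'): parent n13 fail=0; on 'e' 0 → fail=1;  out ∅∪∅=∅
  n17('eee'): parent n16 fail=1; on 'e' 1 → fail=16;  out {3}∪{5}={3,5}
  n20('dcc'): parent n19 fail=0; on 'c' 0 → fail=0;  out ∅∪∅=∅
  n4('edaa'): parent n3 fail=7; on 'a' 7→0 → fail=7;  out ∅∪∅=∅
  n10('adbb'): parent n9 fail=0; on 'b' 0 → fail=0;  out ∅∪∅=∅
  n15('aceb'): parent n14 fail=1; on 'b' 1→0 → fail=0;  out {2}∪∅={2}
  n21('dccd'): parent n20 fail=0; on 'd' 0 → fail=18;  out ∅∪∅=∅
  n5('edaae'): parent n4 fail=7; on 'e' 7→0 → fail=1;  out ∅∪∅=∅
  n11('adbbb'): parent n10 fail=0; on 'b' 0 → fail=0;  out ∅∪∅=∅
  n22('dccdc'): parent n21 fail=18; on 'c' 18 → fail=19;  out {4}∪∅={4}
  n6('edaaed'): parent n5 fail=1; on 'd' 1 → fail=2;  out {0}∪∅={0}
  n12('adbbbd'): parent n11 fail=0; on 'd' 0 → fail=18;  out {1}∪∅={1}

Run:
pos 0 'e': at 1
pos 1 'c': at 0 (fail-walked)
pos 2 'e': at 1
pos 3 'a': at 7 (fail-walked)
pos 4 'd': at 8
pos 5 'b': at 9
pos 6 'b': at 10
pos 7 'b': at 11
pos 8 'd': at 12  ** P1@[3:8]
pos 9 'e': at 1 (fail-walked)
pos 10 'e': at 16  ** P5@[9:10]
pos 11 'e': at 17  ** P3@[9:11],P5@[10:11]
pos 12 'e': at 17 (fail-walked)  ** P3@[10:12],P5@[11:12]
pos 13 'd': at 2 (fail-walked)
pos 14 'd': at 18 (fail-walked)
pos 15 'e': at 1 (fail-walked)
pos 16 'e': at 16  ** P5@[15:16]
pos 17 'a': at 7 (fail-walked)
pos 18 'd': at 8
pos 19 'a': at 7 (fail-walked)
pos 20 'e': at 1 (fail-walked)
pos 21 'a': at 7 (fail-walked)
pos 22 'e': at 1 (fail-walked)
pos 23 'e': at 16  ** P5@[22:23]
pos 24 'e': at 17  ** P3@[22:24],P5@[23:24]
pos 25 'd': at 2 (fail-walked)
pos 26 'a': at 3
pos 27 'a': at 4
pos 28 'e': at 5
pos 29 'd': at 6  ** P0@[24:29]
pos 30 'c': at 19 (fail-walked)
pos 31 'e': at 1 (fail-walked)
pos 32 'd': at 2
pos 33 'a': at 3
pos 34 'a': at 4
pos 35 'e': at 5
pos 36 'd': at 6  ** P0@[31:36]
pos 37 'd': at 18 (fail-walked)
pos 38 'a': at 7 (fail-walked)
pos 39 'd': at 8
pos 40 'b': at 9

All matches (sorted): [[8,1],[10,5],[11,3],[11,5],[12,3],[12,5],[16,5],[23,5],[24,3],[24,5],[29,0],[36,0]]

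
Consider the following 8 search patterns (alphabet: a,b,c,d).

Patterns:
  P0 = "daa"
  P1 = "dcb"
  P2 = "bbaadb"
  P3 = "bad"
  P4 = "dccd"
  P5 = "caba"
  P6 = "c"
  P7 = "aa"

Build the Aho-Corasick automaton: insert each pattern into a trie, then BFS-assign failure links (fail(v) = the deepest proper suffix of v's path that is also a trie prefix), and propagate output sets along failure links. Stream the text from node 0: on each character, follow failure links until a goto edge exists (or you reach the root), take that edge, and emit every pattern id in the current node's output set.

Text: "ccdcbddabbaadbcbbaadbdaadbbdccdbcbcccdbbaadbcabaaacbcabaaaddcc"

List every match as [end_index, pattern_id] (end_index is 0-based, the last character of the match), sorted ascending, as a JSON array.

Construct AC machine:
Trie (insert patterns):
  n0 'ε': a→20 b→6 c→16 d→1
  n1 'd': a→2 c→4
  n2 'da': a→3
  n3 'daa': ·  [P0 ends]
  n4 'dc': b→5 c→14
  n5 'dcb': ·  [P1 ends]
  n6 'b': a→12 b→7
  n7 'bb': a→8
  n8 'bba': a→9
  n9 'bbaa': d→10
  n10 'bbaad': b→11
  n11 'bbaadb': ·  [P2 ends]
  n12 'ba': d→13
  n13 'bad': ·  [P3 ends]
  n14 'dcc': d→15
  n15 'dccd': ·  [P4 ends]
  n16 'c': a→17  [P6 ends]
  n17 'ca': b→18
  n18 'cab': a→19
  n19 'caba': ·  [P5 ends]
  n20 'a': a→21
  n21 'aa': ·  [P7 ends]

Failure links (BFS by depth):
  n1('d'): parent n0 fail=0; on 'd' 0 → fail=0;  out ∅∪∅=∅
  n6('b'): parent n0 fail=0; on 'b' 0 → fail=0;  out ∅∪∅=∅
  n16('c'): parent n0 fail=0; on 'c' 0 → fail=0;  out {6}∪∅={6}
  n20('a'): parent n0 fail=0; on 'a' 0 → fail=0;  out ∅∪∅=∅
  n2('da'): parent n1 fail=0; on 'a' 0 → fail=20;  out ∅∪∅=∅
  n4('dc'): parent n1 fail=0; on 'c' 0 → fail=16;  out ∅∪{6}={6}
  n7('bb'): parent n6 fail=0; on 'b' 0 → fail=6;  out ∅∪∅=∅
  n12('ba'): parent n6 fail=0; on 'a' 0 → fail=20;  out ∅∪∅=∅
  n17('ca'): parent n16 fail=0; on 'a' 0 → fail=20;  out ∅∪∅=∅
  n21('aa'): parent n20 fail=0; on 'a' 0 → fail=20;  out {7}∪∅={7}
  n3('daa'): parent n2 fail=20; on 'a' 20 → fail=21;  out {0}∪{7}={0,7}
  n5('dcb'): parent n4 fail=16; on 'b' 16→0 → fail=6;  out {1}∪∅={1}
  n8('bba'): parent n7 fail=6; on 'a' 6 → fail=12;  out ∅∪∅=∅
  n13('bad'): parent n12 fail=20; on 'd' 20→0 → fail=1;  out {3}∪∅={3}
  n14('dcc'): parent n4 fail=16; on 'c' 16→0 → fail=16;  out ∅∪{6}={6}
  n18('cab'): parent n17 fail=20; on 'b' 20→0 → fail=6;  out ∅∪∅=∅
  n9('bbaa'): parent n8 fail=12; on 'a' 12→20 → fail=21;  out ∅∪{7}={7}
  n15('dccd'): parent n14 fail=16; on 'd' 16→0 → fail=1;  out {4}∪∅={4}
  n19('caba'): parent n18 fail=6; on 'a' 6 → fail=12;  out {5}∪∅={5}
  n10('bbaad'): parent n9 fail=21; on 'd' 21→20→0 → fail=1;  out ∅∪∅=∅
  n11('bbaadb'): parent n10 fail=1; on 'b' 1→0 → fail=6;  out {2}∪∅={2}

Scan:
i=0 'c': node 0→16  → match P6@[0:0]
i=1 'c': node 16→16 (via fail)  → match P6@[1:1]
i=2 'd': node 16→1 (via fail)
i=3 'c': node 1→4  → match P6@[3:3]
i=4 'b': node 4→5  → match P1@[2:4]
i=5 'd': node 5→1 (via fail)
i=6 'd': node 1→1 (via fail)
i=7 'a': node 1→2
i=8 'b': node 2→6 (via fail)
i=9 'b': node 6→7
i=10 'a': node 7→8
i=11 'a': node 8→9  → match P7@[10:11]
i=12 'd': node 9→10
i=13 'b': node 10→11  → match P2@[8:13]
i=14 'c': node 11→16 (via fail)  → match P6@[14:14]
i=15 'b': node 16→6 (via fail)
i=16 'b': node 6→7
i=17 'a': node 7→8
i=18 'a': node 8→9  → match P7@[17:18]
i=19 'd': node 9→10
i=20 'b': node 10→11  → match P2@[15:20]
i=21 'd': node 11→1 (via fail)
i=22 'a': node 1→2
i=23 'a': node 2→3  → match P0@[21:23],P7@[22:23]
i=24 'd': node 3→1 (via fail)
i=25 'b': node 1→6 (via fail)
i=26 'b': node 6→7
i=27 'd': node 7→1 (via fail)
i=28 'c': node 1→4  → match P6@[28:28]
i=29 'c': node 4→14  → match P6@[29:29]
i=30 'd': node 14→15  → match P4@[27:30]
i=31 'b': node 15→6 (via fail)
i=32 'c': node 6→16 (via fail)  → match P6@[32:32]
i=33 'b': node 16→6 (via fail)
i=34 'c': node 6→16 (via fail)  → match P6@[34:34]
i=35 'c': node 16→16 (via fail)  → match P6@[35:35]
i=36 'c': node 16→16 (via fail)  → match P6@[36:36]
i=37 'd': node 16→1 (via fail)
i=38 'b': node 1→6 (via fail)
i=39 'b': node 6→7
i=40 'a': node 7→8
i=41 'a': node 8→9  → match P7@[40:41]
i=42 'd': node 9→10
i=43 'b': node 10→11  → match P2@[38:43]
i=44 'c': node 11→16 (via fail)  → match P6@[44:44]
i=45 'a': node 16→17
i=46 'b': node 17→18
i=47 'a': node 18→19  → match P5@[44:47]
i=48 'a': node 19→21 (via fail)  → match P7@[47:48]
i=49 'a': node 21→21 (via fail)  → match P7@[48:49]
i=50 'c': node 21→16 (via fail)  → match P6@[50:50]
i=51 'b': node 16→6 (via fail)
i=52 'c': node 6→16 (via fail)  → match P6@[52:52]
i=53 'a': node 16→17
i=54 'b': node 17→18
i=55 'a': node 18→19  → match P5@[52:55]
i=56 'a': node 19→21 (via fail)  → match P7@[55:56]
i=57 'a': node 21→21 (via fail)  → match P7@[56:57]
i=58 'd': node 21→1 (via fail)
i=59 'd': node 1→1 (via fail)
i=60 'c': node 1→4  → match P6@[60:60]
i=61 'c': node 4→14  → match P6@[61:61]

All matches (sorted): [[0,6],[1,6],[3,6],[4,1],[11,7],[13,2],[14,6],[18,7],[20,2],[23,0],[23,7],[28,6],[29,6],[30,4],[32,6],[34,6],[35,6],[36,6],[41,7],[43,2],[44,6],[47,5],[48,7],[49,7],[50,6],[52,6],[55,5],[56,7],[57,7],[60,6],[61,6]]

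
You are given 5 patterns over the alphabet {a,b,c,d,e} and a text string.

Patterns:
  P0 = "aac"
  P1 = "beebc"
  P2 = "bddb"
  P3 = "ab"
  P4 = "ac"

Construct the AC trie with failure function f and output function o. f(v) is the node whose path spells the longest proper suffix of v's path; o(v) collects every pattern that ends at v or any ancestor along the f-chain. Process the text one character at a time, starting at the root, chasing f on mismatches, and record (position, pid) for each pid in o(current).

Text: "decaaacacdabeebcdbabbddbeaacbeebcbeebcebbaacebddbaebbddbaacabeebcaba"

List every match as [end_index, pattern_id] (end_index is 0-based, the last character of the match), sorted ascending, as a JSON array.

Build automaton:
Trie nodes:
  0='ε' goto a→1 b→4
  1='a' goto a→2 b→12 c→13
  2='aa' goto c→3
  3='aac' goto ·  ←P0
  4='b' goto d→9 e→5
  5='be' goto e→6
  6='bee' goto b→7
  7='beeb' goto c→8
  8='beebc' goto ·  ←P1
  9='bd' goto d→10
  10='bdd' goto b→11
  11='bddb' goto ·  ←P2
  12='ab' goto ·  ←P3
  13='ac' goto ·  ←P4

BFS fail/out derivation:
  n1('a'): parent n0 fail=0; on 'a' 0 → fail=0;  out ∅∪∅=∅
  n4('b'): parent n0 fail=0; on 'b' 0 → fail=0;  out ∅∪∅=∅
  n2('aa'): parent n1 fail=0; on 'a' 0 → fail=1;  out ∅∪∅=∅
  n5('be'): parent n4 fail=0; on 'e' 0 → fail=0;  out ∅∪∅=∅
  n9('bd'): parent n4 fail=0; on 'd' 0 → fail=0;  out ∅∪∅=∅
  n12('ab'): parent n1 fail=0; on 'b' 0 → fail=4;  out {3}∪∅={3}
  n13('ac'): parent n1 fail=0; on 'c' 0 → fail=0;  out {4}∪∅={4}
  n3('aac'): parent n2 fail=1; on 'c' 1 → fail=13;  out {0}∪{4}={0,4}
  n6('bee'): parent n5 fail=0; on 'e' 0 → fail=0;  out ∅∪∅=∅
  n10('bdd'): parent n9 fail=0; on 'd' 0 → fail=0;  out ∅∪∅=∅
  n7('beeb'): parent n6 fail=0; on 'b' 0 → fail=4;  out ∅∪∅=∅
  n11('bddb'): parent n10 fail=0; on 'b' 0 → fail=4;  out {2}∪∅={2}
  n8('beebc'): parent n7 fail=4; on 'c' 4→0 → fail=0;  out {1}∪∅={1}

Text stream:
[0] read 'd'  n0⇒n0
[1] read 'e'  n0⇒n0
[2] read 'c'  n0⇒n0
[3] read 'a'  n0⇒n1
[4] read 'a'  n1⇒n2
[5] read 'a'  n2⇒n2 ·f
[6] read 'c'  n2⇒n3  ** P0@[4:6],P4@[5:6]
[7] read 'a'  n3⇒n1 ·f
[8] read 'c'  n1⇒n13  ** P4@[7:8]
[9] read 'd'  n13⇒n0 ·f
[10] read 'a'  n0⇒n1
[11] read 'b'  n1⇒n12  ** P3@[10:11]
[12] read 'e'  n12⇒n5 ·f
[13] read 'e'  n5⇒n6
[14] read 'b'  n6⇒n7
[15] read 'c'  n7⇒n8  ** P1@[11:15]
[16] read 'd'  n8⇒n0 ·f
[17] read 'b'  n0⇒n4
[18] read 'a'  n4⇒n1 ·f
[19] read 'b'  n1⇒n12  ** P3@[18:19]
[20] read 'b'  n12⇒n4 ·f
[21] read 'd'  n4⇒n9
[22] read 'd'  n9⇒n10
[23] read 'b'  n10⇒n11  ** P2@[20:23]
[24] read 'e'  n11⇒n5 ·f
[25] read 'a'  n5⇒n1 ·f
[26] read 'a'  n1⇒n2
[27] read 'c'  n2⇒n3  ** P0@[25:27],P4@[26:27]
[28] read 'b'  n3⇒n4 ·f
[29] read 'e'  n4⇒n5
[30] read 'e'  n5⇒n6
[31] read 'b'  n6⇒n7
[32] read 'c'  n7⇒n8  ** P1@[28:32]
[33] read 'b'  n8⇒n4 ·f
[34] read 'e'  n4⇒n5
[35] read 'e'  n5⇒n6
[36] read 'b'  n6⇒n7
[37] read 'c'  n7⇒n8  ** P1@[33:37]
[38] read 'e'  n8⇒n0 ·f
[39] read 'b'  n0⇒n4
[40] read 'b'  n4⇒n4 ·f
[41] read 'a'  n4⇒n1 ·f
[42] read 'a'  n1⇒n2
[43] read 'c'  n2⇒n3  ** P0@[41:43],P4@[42:43]
[44] read 'e'  n3⇒n0 ·f
[45] read 'b'  n0⇒n4
[46] read 'd'  n4⇒n9
[47] read 'd'  n9⇒n10
[48] read 'b'  n10⇒n11  ** P2@[45:48]
[49] read 'a'  n11⇒n1 ·f
[50] read 'e'  n1⇒n0 ·f
[51] read 'b'  n0⇒n4
[52] read 'b'  n4⇒n4 ·f
[53] read 'd'  n4⇒n9
[54] read 'd'  n9⇒n10
[55] read 'b'  n10⇒n11  ** P2@[52:55]
[56] read 'a'  n11⇒n1 ·f
[57] read 'a'  n1⇒n2
[58] read 'c'  n2⇒n3  ** P0@[56:58],P4@[57:58]
[59] read 'a'  n3⇒n1 ·f
[60] read 'b'  n1⇒n12  ** P3@[59:60]
[61] read 'e'  n12⇒n5 ·f
[62] read 'e'  n5⇒n6
[63] read 'b'  n6⇒n7
[64] read 'c'  n7⇒n8  ** P1@[60:64]
[65] read 'a'  n8⇒n1 ·f
[66] read 'b'  n1⇒n12  ** P3@[65:66]
[67] read 'a'  n12⇒n1 ·f

Matches: [[6,0],[6,4],[8,4],[11,3],[15,1],[19,3],[23,2],[27,0],[27,4],[32,1],[37,1],[43,0],[43,4],[48,2],[55,2],[58,0],[58,4],[60,3],[64,1],[66,3]]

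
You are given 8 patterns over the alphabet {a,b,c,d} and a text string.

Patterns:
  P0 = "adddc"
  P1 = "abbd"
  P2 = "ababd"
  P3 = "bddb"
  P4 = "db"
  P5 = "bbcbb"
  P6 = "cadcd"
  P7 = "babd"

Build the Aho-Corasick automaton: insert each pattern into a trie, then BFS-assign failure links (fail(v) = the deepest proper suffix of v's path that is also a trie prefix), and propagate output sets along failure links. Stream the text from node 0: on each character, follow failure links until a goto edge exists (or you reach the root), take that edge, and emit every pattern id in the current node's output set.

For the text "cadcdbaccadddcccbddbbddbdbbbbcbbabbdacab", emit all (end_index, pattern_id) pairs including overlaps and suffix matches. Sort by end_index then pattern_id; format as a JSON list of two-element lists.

Construct AC machine:
Trie nodes:
  0='ε' goto a→1 b→12 c→22 d→16
  1='a' goto b→6 d→2
  2='ad' goto d→3
  3='add' goto d→4
  4='addd' goto c→5
  5='adddc' goto ·  [P0 ends]
  6='ab' goto a→9 b→7
  7='abb' goto d→8
  8='abbd' goto ·  [P1 ends]
  9='aba' goto b→10
  10='abab' goto d→11
  11='ababd' goto ·  [P2 ends]
  12='b' goto a→27 b→18 d→13
  13='bd' goto d→14
  14='bdd' goto b→15
  15='bddb' goto ·  [P3 ends]
  16='d' goto b→17
  17='db' goto ·  [P4 ends]
  18='bb' goto c→19
  19='bbc' goto b→20
  20='bbcb' goto b→21
  21='bbcbb' goto ·  [P5 ends]
  22='c' goto a→23
  23='ca' goto d→24
  24='cad' goto c→25
  25='cadc' goto d→26
  26='cadcd' goto ·  [P6 ends]
  27='ba' goto b→28
  28='bab' goto d→29
  29='babd' goto ·  [P7 ends]

Failure links (BFS by depth):
  fail(1) 'a': from fail(0)=0 chase 'a': 0 ⇒ 0;  out=∅∪out(0)=∅
  fail(12) 'b': from fail(0)=0 chase 'b': 0 ⇒ 0;  out=∅∪out(0)=∅
  fail(16) 'd': from fail(0)=0 chase 'd': 0 ⇒ 0;  out=∅∪out(0)=∅
  fail(22) 'c': from fail(0)=0 chase 'c': 0 ⇒ 0;  out=∅∪out(0)=∅
  fail(2) 'ad': from fail(1)=0 chase 'd': 0 ⇒ 16;  out=∅∪out(16)=∅
  fail(6) 'ab': from fail(1)=0 chase 'b': 0 ⇒ 12;  out=∅∪out(12)=∅
  fail(13) 'bd': from fail(12)=0 chase 'd': 0 ⇒ 16;  out=∅∪out(16)=∅
  fail(17) 'db': from fail(16)=0 chase 'b': 0 ⇒ 12;  out={4}∪out(12)={4}
  fail(18) 'bb': from fail(12)=0 chase 'b': 0 ⇒ 12;  out=∅∪out(12)=∅
  fail(23) 'ca': from fail(22)=0 chase 'a': 0 ⇒ 1;  out=∅∪out(1)=∅
  fail(27) 'ba': from fail(12)=0 chase 'a': 0 ⇒ 1;  out=∅∪out(1)=∅
  fail(3) 'add': from fail(2)=16 chase 'd': 16→0 ⇒ 16;  out=∅∪out(16)=∅
  fail(7) 'abb': from fail(6)=12 chase 'b': 12 ⇒ 18;  out=∅∪out(18)=∅
  fail(9) 'aba': from fail(6)=12 chase 'a': 12 ⇒ 27;  out=∅∪out(27)=∅
  fail(14) 'bdd': from fail(13)=16 chase 'd': 16→0 ⇒ 16;  out=∅∪out(16)=∅
  fail(19) 'bbc': from fail(18)=12 chase 'c': 12→0 ⇒ 22;  out=∅∪out(22)=∅
  fail(24) 'cad': from fail(23)=1 chase 'd': 1 ⇒ 2;  out=∅∪out(2)=∅
  fail(28) 'bab': from fail(27)=1 chase 'b': 1 ⇒ 6;  out=∅∪out(6)=∅
  fail(4) 'addd': from fail(3)=16 chase 'd': 16→0 ⇒ 16;  out=∅∪out(16)=∅
  fail(8) 'abbd': from fail(7)=18 chase 'd': 18→12 ⇒ 13;  out={1}∪out(13)={1}
  fail(10) 'abab': from fail(9)=27 chase 'b': 27 ⇒ 28;  out=∅∪out(28)=∅
  fail(15) 'bddb': from fail(14)=16 chase 'b': 16 ⇒ 17;  out={3}∪out(17)={3,4}
  fail(20) 'bbcb': from fail(19)=22 chase 'b': 22→0 ⇒ 12;  out=∅∪out(12)=∅
  fail(25) 'cadc': from fail(24)=2 chase 'c': 2→16→0 ⇒ 22;  out=∅∪out(22)=∅
  fail(29) 'babd': from fail(28)=6 chase 'd': 6→12 ⇒ 13;  out={7}∪out(13)={7}
  fail(5) 'adddc': from fail(4)=16 chase 'c': 16→0 ⇒ 22;  out={0}∪out(22)={0}
  fail(11) 'ababd': from fail(10)=28 chase 'd': 28 ⇒ 29;  out={2}∪out(29)={2,7}
  fail(21) 'bbcbb': from fail(20)=12 chase 'b': 12 ⇒ 18;  out={5}∪out(18)={5}
  fail(26) 'cadcd': from fail(25)=22 chase 'd': 22→0 ⇒ 16;  out={6}∪out(16)={6}

Text stream:
[0] read 'c'  n0⇒n22
[1] read 'a'  n22⇒n23
[2] read 'd'  n23⇒n24
[3] read 'c'  n24⇒n25
[4] read 'd'  n25⇒n26  → match P6@[0:4]
[5] read 'b'  n26⇒n17 ·f  → match P4@[4:5]
[6] read 'a'  n17⇒n27 ·f
[7] read 'c'  n27⇒n22 ·f
[8] read 'c'  n22⇒n22 ·f
[9] read 'a'  n22⇒n23
[10] read 'd'  n23⇒n24
[11] read 'd'  n24⇒n3 ·f
[12] read 'd'  n3⇒n4
[13] read 'c'  n4⇒n5  → match P0@[9:13]
[14] read 'c'  n5⇒n22 ·f
[15] read 'c'  n22⇒n22 ·f
[16] read 'b'  n22⇒n12 ·f
[17] read 'd'  n12⇒n13
[18] read 'd'  n13⇒n14
[19] read 'b'  n14⇒n15  → match P3@[16:19],P4@[18:19]
[20] read 'b'  n15⇒n18 ·f
[21] read 'd'  n18⇒n13 ·f
[22] read 'd'  n13⇒n14
[23] read 'b'  n14⇒n15  → match P3@[20:23],P4@[22:23]
[24] read 'd'  n15⇒n13 ·f
[25] read 'b'  n13⇒n17 ·f  → match P4@[24:25]
[26] read 'b'  n17⇒n18 ·f
[27] read 'b'  n18⇒n18 ·f
[28] read 'b'  n18⇒n18 ·f
[29] read 'c'  n18⇒n19
[30] read 'b'  n19⇒n20
[31] read 'b'  n20⇒n21  → match P5@[27:31]
[32] read 'a'  n21⇒n27 ·f
[33] read 'b'  n27⇒n28
[34] read 'b'  n28⇒n7 ·f
[35] read 'd'  n7⇒n8  → match P1@[32:35]
[36] read 'a'  n8⇒n1 ·f
[37] read 'c'  n1⇒n22 ·f
[38] read 'a'  n22⇒n23
[39] read 'b'  n23⇒n6 ·f

Result: [[4,6],[5,4],[13,0],[19,3],[19,4],[23,3],[23,4],[25,4],[31,5],[35,1]]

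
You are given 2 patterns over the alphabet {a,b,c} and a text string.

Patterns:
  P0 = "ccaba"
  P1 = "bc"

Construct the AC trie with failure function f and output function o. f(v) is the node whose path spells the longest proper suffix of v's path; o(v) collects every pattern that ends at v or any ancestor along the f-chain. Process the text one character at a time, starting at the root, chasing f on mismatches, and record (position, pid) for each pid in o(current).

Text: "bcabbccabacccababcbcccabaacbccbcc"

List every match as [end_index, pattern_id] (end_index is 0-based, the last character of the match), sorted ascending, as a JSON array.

Build automaton:
Trie (insert patterns):
  n0 'ε': b→6 c→1
  n1 'c': c→2
  n2 'cc': a→3
  n3 'cca': b→4
  n4 'ccab': a→5
  n5 'ccaba': ·  ←P0
  n6 'b': c→7
  n7 'bc': ·  ←P1

Failure links (BFS by depth):
  fail(1) 'c': from fail(0)=0 chase 'c': 0 ⇒ 0;  out=∅∪out(0)=∅
  fail(6) 'b': from fail(0)=0 chase 'b': 0 ⇒ 0;  out=∅∪out(0)=∅
  fail(2) 'cc': from fail(1)=0 chase 'c': 0 ⇒ 1;  out=∅∪out(1)=∅
  fail(7) 'bc': from fail(6)=0 chase 'c': 0 ⇒ 1;  out={1}∪out(1)={1}
  fail(3) 'cca': from fail(2)=1 chase 'a': 1→0 ⇒ 0;  out=∅∪out(0)=∅
  fail(4) 'ccab': from fail(3)=0 chase 'b': 0 ⇒ 6;  out=∅∪out(6)=∅
  fail(5) 'ccaba': from fail(4)=6 chase 'a': 6→0 ⇒ 0;  out={0}∪out(0)={0}

Scan:
pos 0 'b': at 6
pos 1 'c': at 7  → match P1@[0:1]
pos 2 'a': at 0 (via fail)
pos 3 'b': at 6
pos 4 'b': at 6 (via fail)
pos 5 'c': at 7  → match P1@[4:5]
pos 6 'c': at 2 (via fail)
pos 7 'a': at 3
pos 8 'b': at 4
pos 9 'a': at 5  → match P0@[5:9]
pos 10 'c': at 1 (via fail)
pos 11 'c': at 2
pos 12 'c': at 2 (via fail)
pos 13 'a': at 3
pos 14 'b': at 4
pos 15 'a': at 5  → match P0@[11:15]
pos 16 'b': at 6 (via fail)
pos 17 'c': at 7  → match P1@[16:17]
pos 18 'b': at 6 (via fail)
pos 19 'c': at 7  → match P1@[18:19]
pos 20 'c': at 2 (via fail)
pos 21 'c': at 2 (via fail)
pos 22 'a': at 3
pos 23 'b': at 4
pos 24 'a': at 5  → match P0@[20:24]
pos 25 'a': at 0 (via fail)
pos 26 'c': at 1
pos 27 'b': at 6 (via fail)
pos 28 'c': at 7  → match P1@[27:28]
pos 29 'c': at 2 (via fail)
pos 30 'b': at 6 (via fail)
pos 31 'c': at 7  → match P1@[30:31]
pos 32 'c': at 2 (via fail)

Matches: [[1,1],[5,1],[9,0],[15,0],[17,1],[19,1],[24,0],[28,1],[31,1]]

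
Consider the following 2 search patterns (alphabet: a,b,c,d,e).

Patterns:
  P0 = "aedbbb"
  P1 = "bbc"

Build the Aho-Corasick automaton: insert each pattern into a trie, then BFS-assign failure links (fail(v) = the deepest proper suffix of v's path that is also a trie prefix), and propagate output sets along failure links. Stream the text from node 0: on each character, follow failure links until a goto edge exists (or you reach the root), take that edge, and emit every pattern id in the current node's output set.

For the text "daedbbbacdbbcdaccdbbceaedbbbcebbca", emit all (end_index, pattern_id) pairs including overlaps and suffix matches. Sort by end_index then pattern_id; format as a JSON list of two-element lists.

Build automaton:
Trie nodes:
  n0 'ε': a→1 b→7
  n1 'a': e→2
  n2 'ae': d→3
  n3 'aed': b→4
  n4 'aedb': b→5
  n5 'aedbb': b→6
  n6 'aedbbb': ·  [P0 ends]
  n7 'b': b→8
  n8 'bb': c→9
  n9 'bbc': ·  [P1 ends]

Failure links (BFS by depth):
  fail(1) 'a': from fail(0)=0 chase 'a': 0 ⇒ 0;  out=∅∪out(0)=∅
  fail(7) 'b': from fail(0)=0 chase 'b': 0 ⇒ 0;  out=∅∪out(0)=∅
  fail(2) 'ae': from fail(1)=0 chase 'e': 0 ⇒ 0;  out=∅∪out(0)=∅
  fail(8) 'bb': from fail(7)=0 chase 'b': 0 ⇒ 7;  out=∅∪out(7)=∅
  fail(3) 'aed': from fail(2)=0 chase 'd': 0 ⇒ 0;  out=∅∪out(0)=∅
  fail(9) 'bbc': from fail(8)=7 chase 'c': 7→0 ⇒ 0;  out={1}∪out(0)={1}
  fail(4) 'aedb': from fail(3)=0 chase 'b': 0 ⇒ 7;  out=∅∪out(7)=∅
  fail(5) 'aedbb': from fail(4)=7 chase 'b': 7 ⇒ 8;  out=∅∪out(8)=∅
  fail(6) 'aedbbb': from fail(5)=8 chase 'b': 8→7 ⇒ 8;  out={0}∪out(8)={0}

Run:
[0] read 'd'  n0⇒n0
[1] read 'a'  n0⇒n1
[2] read 'e'  n1⇒n2
[3] read 'd'  n2⇒n3
[4] read 'b'  n3⇒n4
[5] read 'b'  n4⇒n5
[6] read 'b'  n5⇒n6  emit P0@[1:6]
[7] read 'a'  n6⇒n1 (via fail)
[8] read 'c'  n1⇒n0 (via fail)
[9] read 'd'  n0⇒n0
[10] read 'b'  n0⇒n7
[11] read 'b'  n7⇒n8
[12] read 'c'  n8⇒n9  emit P1@[10:12]
[13] read 'd'  n9⇒n0 (via fail)
[14] read 'a'  n0⇒n1
[15] read 'c'  n1⇒n0 (via fail)
[16] read 'c'  n0⇒n0
[17] read 'd'  n0⇒n0
[18] read 'b'  n0⇒n7
[19] read 'b'  n7⇒n8
[20] read 'c'  n8⇒n9  emit P1@[18:20]
[21] read 'e'  n9⇒n0 (via fail)
[22] read 'a'  n0⇒n1
[23] read 'e'  n1⇒n2
[24] read 'd'  n2⇒n3
[25] read 'b'  n3⇒n4
[26] read 'b'  n4⇒n5
[27] read 'b'  n5⇒n6  emit P0@[22:27]
[28] read 'c'  n6⇒n9 (via fail)  emit P1@[26:28]
[29] read 'e'  n9⇒n0 (via fail)
[30] read 'b'  n0⇒n7
[31] read 'b'  n7⇒n8
[32] read 'c'  n8⇒n9  emit P1@[30:32]
[33] read 'a'  n9⇒n1 (via fail)

All matches (sorted): [[6,0],[12,1],[20,1],[27,0],[28,1],[32,1]]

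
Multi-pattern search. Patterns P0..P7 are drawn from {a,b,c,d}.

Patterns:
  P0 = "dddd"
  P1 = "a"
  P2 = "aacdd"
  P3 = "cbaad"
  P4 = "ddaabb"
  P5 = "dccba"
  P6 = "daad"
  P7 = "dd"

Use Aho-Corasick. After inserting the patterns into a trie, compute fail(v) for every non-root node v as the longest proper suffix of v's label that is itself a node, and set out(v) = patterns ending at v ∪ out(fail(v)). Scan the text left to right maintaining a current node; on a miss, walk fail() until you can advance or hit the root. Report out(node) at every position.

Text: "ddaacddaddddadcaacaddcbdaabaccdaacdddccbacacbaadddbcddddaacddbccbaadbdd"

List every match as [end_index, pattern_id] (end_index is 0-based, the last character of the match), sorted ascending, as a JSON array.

Build:
Trie nodes:
  0='ε' goto a→5 c→10 d→1
  1='d' goto a→23 c→19 d→2
  2='dd' goto a→15 d→3  ←P7
  3='ddd' goto d→4
  4='dddd' goto ·  ←P0
  5='a' goto a→6  ←P1
  6='aa' goto c→7
  7='aac' goto d→8
  8='aacd' goto d→9
  9='aacdd' goto ·  ←P2
  10='c' goto b→11
  11='cb' goto a→12
  12='cba' goto a→13
  13='cbaa' goto d→14
  14='cbaad' goto ·  ←P3
  15='dda' goto a→16
  16='ddaa' goto b→17
  17='ddaab' goto b→18
  18='ddaabb' goto ·  ←P4
  19='dc' goto c→20
  20='dcc' goto b→21
  21='dccb' goto a→22
  22='dccba' goto ·  ←P5
  23='da' goto a→24
  24='daa' goto d→25
  25='daad' goto ·  ←P6

BFS fail/out derivation:
  n1('d'): parent n0 fail=0; on 'd' 0 → fail=0;  out ∅∪∅=∅
  n5('a'): parent n0 fail=0; on 'a' 0 → fail=0;  out {1}∪∅={1}
  n10('c'): parent n0 fail=0; on 'c' 0 → fail=0;  out ∅∪∅=∅
  n2('dd'): parent n1 fail=0; on 'd' 0 → fail=1;  out {7}∪∅={7}
  n6('aa'): parent n5 fail=0; on 'a' 0 → fail=5;  out ∅∪{1}={1}
  n11('cb'): parent n10 fail=0; on 'b' 0 → fail=0;  out ∅∪∅=∅
  n19('dc'): parent n1 fail=0; on 'c' 0 → fail=10;  out ∅∪∅=∅
  n23('da'): parent n1 fail=0; on 'a' 0 → fail=5;  out ∅∪{1}={1}
  n3('ddd'): parent n2 fail=1; on 'd' 1 → fail=2;  out ∅∪{7}={7}
  n7('aac'): parent n6 fail=5; on 'c' 5→0 → fail=10;  out ∅∪∅=∅
  n12('cba'): parent n11 fail=0; on 'a' 0 → fail=5;  out ∅∪{1}={1}
  n15('dda'): parent n2 fail=1; on 'a' 1 → fail=23;  out ∅∪{1}={1}
  n20('dcc'): parent n19 fail=10; on 'c' 10→0 → fail=10;  out ∅∪∅=∅
  n24('daa'): parent n23 fail=5; on 'a' 5 → fail=6;  out ∅∪{1}={1}
  n4('dddd'): parent n3 fail=2; on 'd' 2 → fail=3;  out {0}∪{7}={0,7}
  n8('aacd'): parent n7 fail=10; on 'd' 10→0 → fail=1;  out ∅∪∅=∅
  n13('cbaa'): parent n12 fail=5; on 'a' 5 → fail=6;  out ∅∪{1}={1}
  n16('ddaa'): parent n15 fail=23; on 'a' 23 → fail=24;  out ∅∪{1}={1}
  n21('dccb'): parent n20 fail=10; on 'b' 10 → fail=11;  out ∅∪∅=∅
  n25('daad'): parent n24 fail=6; on 'd' 6→5→0 → fail=1;  out {6}∪∅={6}
  n9('aacdd'): parent n8 fail=1; on 'd' 1 → fail=2;  out {2}∪{7}={2,7}
  n14('cbaad'): parent n13 fail=6; on 'd' 6→5→0 → fail=1;  out {3}∪∅={3}
  n17('ddaab'): parent n16 fail=24; on 'b' 24→6→5→0 → fail=0;  out ∅∪∅=∅
  n22('dccba'): parent n21 fail=11; on 'a' 11 → fail=12;  out {5}∪{1}={1,5}
  n18('ddaabb'): parent n17 fail=0; on 'b' 0 → fail=0;  out {4}∪∅={4}

Text stream:
i=0 'd': node 0→1
i=1 'd': node 1→2  ** P7@[0:1]
i=2 'a': node 2→15  ** P1@[2:2]
i=3 'a': node 15→16  ** P1@[3:3]
i=4 'c': node 16→7 (fail-walked)
i=5 'd': node 7→8
i=6 'd': node 8→9  ** P2@[2:6],P7@[5:6]
i=7 'a': node 9→15 (fail-walked)  ** P1@[7:7]
i=8 'd': node 15→1 (fail-walked)
i=9 'd': node 1→2  ** P7@[8:9]
i=10 'd': node 2→3  ** P7@[9:10]
i=11 'd': node 3→4  ** P0@[8:11],P7@[10:11]
i=12 'a': node 4→15 (fail-walked)  ** P1@[12:12]
i=13 'd': node 15→1 (fail-walked)
i=14 'c': node 1→19
i=15 'a': node 19→5 (fail-walked)  ** P1@[15:15]
i=16 'a': node 5→6  ** P1@[16:16]
i=17 'c': node 6→7
i=18 'a': node 7→5 (fail-walked)  ** P1@[18:18]
i=19 'd': node 5→1 (fail-walked)
i=20 'd': node 1→2  ** P7@[19:20]
i=21 'c': node 2→19 (fail-walked)
i=22 'b': node 19→11 (fail-walked)
i=23 'd': node 11→1 (fail-walked)
i=24 'a': node 1→23  ** P1@[24:24]
i=25 'a': node 23→24  ** P1@[25:25]
i=26 'b': node 24→0 (fail-walked)
i=27 'a': node 0→5  ** P1@[27:27]
i=28 'c': node 5→10 (fail-walked)
i=29 'c': node 10→10 (fail-walked)
i=30 'd': node 10→1 (fail-walked)
i=31 'a': node 1→23  ** P1@[31:31]
i=32 'a': node 23→24  ** P1@[32:32]
i=33 'c': node 24→7 (fail-walked)
i=34 'd': node 7→8
i=35 'd': node 8→9  ** P2@[31:35],P7@[34:35]
i=36 'd': node 9→3 (fail-walked)  ** P7@[35:36]
i=37 'c': node 3→19 (fail-walked)
i=38 'c': node 19→20
i=39 'b': node 20→21
i=40 'a': node 21→22  ** P1@[40:40],P5@[36:40]
i=41 'c': node 22→10 (fail-walked)
i=42 'a': node 10→5 (fail-walked)  ** P1@[42:42]
i=43 'c': node 5→10 (fail-walked)
i=44 'b': node 10→11
i=45 'a': node 11→12  ** P1@[45:45]
i=46 'a': node 12→13  ** P1@[46:46]
i=47 'd': node 13→14  ** P3@[43:47]
i=48 'd': node 14→2 (fail-walked)  ** P7@[47:48]
i=49 'd': node 2→3  ** P7@[48:49]
i=50 'b': node 3→0 (fail-walked)
i=51 'c': node 0→10
i=52 'd': node 10→1 (fail-walked)
i=53 'd': node 1→2  ** P7@[52:53]
i=54 'd': node 2→3  ** P7@[53:54]
i=55 'd': node 3→4  ** P0@[52:55],P7@[54:55]
i=56 'a': node 4→15 (fail-walked)  ** P1@[56:56]
i=57 'a': node 15→16  ** P1@[57:57]
i=58 'c': node 16→7 (fail-walked)
i=59 'd': node 7→8
i=60 'd': node 8→9  ** P2@[56:60],P7@[59:60]
i=61 'b': node 9→0 (fail-walked)
i=62 'c': node 0→10
i=63 'c': node 10→10 (fail-walked)
i=64 'b': node 10→11
i=65 'a': node 11→12  ** P1@[65:65]
i=66 'a': node 12→13  ** P1@[66:66]
i=67 'd': node 13→14  ** P3@[63:67]
i=68 'b': node 14→0 (fail-walked)
i=69 'd': node 0→1
i=70 'd': node 1→2  ** P7@[69:70]

All matches (sorted): [[1,7],[2,1],[3,1],[6,2],[6,7],[7,1],[9,7],[10,7],[11,0],[11,7],[12,1],[15,1],[16,1],[18,1],[20,7],[24,1],[25,1],[27,1],[31,1],[32,1],[35,2],[35,7],[36,7],[40,1],[40,5],[42,1],[45,1],[46,1],[47,3],[48,7],[49,7],[53,7],[54,7],[55,0],[55,7],[56,1],[57,1],[60,2],[60,7],[65,1],[66,1],[67,3],[70,7]]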